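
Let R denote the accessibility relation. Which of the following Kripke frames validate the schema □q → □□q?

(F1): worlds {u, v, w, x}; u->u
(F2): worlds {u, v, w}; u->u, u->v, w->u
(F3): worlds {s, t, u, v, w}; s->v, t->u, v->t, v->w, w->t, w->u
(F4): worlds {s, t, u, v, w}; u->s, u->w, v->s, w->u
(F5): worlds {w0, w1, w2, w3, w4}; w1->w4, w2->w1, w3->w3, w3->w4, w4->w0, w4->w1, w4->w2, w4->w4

This is the axiom for transitivity; its first-order frame correspondent is ∀x ∀y ∀z (Rxy ∧ Ryz → Rxz).
(F1): holds.
(F2): fails — Rwu and Ruv but not Rwv.
(F3): fails — Rvw and Rwu but not Rvu.
(F4): fails — Rwu and Rus but not Rws.
(F5): fails — Rw2w1 and Rw1w4 but not Rw2w4.
Valid on: (F1).

(F1)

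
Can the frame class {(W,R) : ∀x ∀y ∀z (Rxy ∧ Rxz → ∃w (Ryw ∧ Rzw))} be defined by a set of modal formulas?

Yes: it is convergence, defined by the .2 schema ◇□q → □◇q.
Suppose ◇□q→□◇q is valid. Take Rxy, Rxz and set V(q)={w : Ryw}. Then □q at y so ◇□q at x, so □◇q at x, so ◇q at z, giving w with Rzw and Ryw.

Yes, by ◇□q → □◇q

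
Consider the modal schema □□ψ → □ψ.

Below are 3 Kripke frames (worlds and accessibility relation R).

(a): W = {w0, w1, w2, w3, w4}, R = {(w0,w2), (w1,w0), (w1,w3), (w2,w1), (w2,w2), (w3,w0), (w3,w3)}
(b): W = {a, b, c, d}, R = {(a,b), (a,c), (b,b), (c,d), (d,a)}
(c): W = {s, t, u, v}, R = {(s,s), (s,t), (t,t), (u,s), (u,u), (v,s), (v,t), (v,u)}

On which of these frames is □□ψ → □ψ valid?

(a), (c)

The schema corresponds to density: ∀x ∀y (Rxy → ∃z (Rxz ∧ Rzy)).
(a): holds.
(b): fails — Rcd but no z with Rcz and Rzd.
(c): holds.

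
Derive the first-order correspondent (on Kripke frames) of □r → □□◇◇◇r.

This is a Sahlqvist (Geach-type) schema ◇^0□^1r → □^2◇^3r.
Minimal-valuation argument: fix x; take any y with xR^0y and any z with xR^2z. Set V(r) to the set of worlds R-reachable from y in exactly 1 step. Then □^1r holds at y, so the antecedent holds at x; validity forces ◇^3r at z, giving a w with zR^3w and yR^1w.
First-order correspondent: ∀x ∀z (xR²z → ∃w (xRw ∧ zR³w)).

∀x ∀z (xR²z → ∃w (xRw ∧ zR³w))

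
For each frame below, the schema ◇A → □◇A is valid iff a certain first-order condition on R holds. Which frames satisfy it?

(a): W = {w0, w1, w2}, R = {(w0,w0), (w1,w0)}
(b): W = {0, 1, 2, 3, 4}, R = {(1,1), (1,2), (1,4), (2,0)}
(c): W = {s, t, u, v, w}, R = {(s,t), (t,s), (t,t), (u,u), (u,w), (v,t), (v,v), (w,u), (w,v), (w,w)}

This is the axiom for the Euclidean property; its first-order frame correspondent is ∀x ∀y ∀z (Rxy ∧ Rxz → Ryz).
(a): holds.
(b): fails — R12 and R12 but not R22.
(c): fails — Rts and Rts but not Rss.
Valid on: (a).

(a)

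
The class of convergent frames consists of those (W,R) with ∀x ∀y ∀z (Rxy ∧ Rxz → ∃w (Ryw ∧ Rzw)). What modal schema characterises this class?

The condition is convergence. The .2 schema ◇□s → □◇s defines it.
Suppose ◇□s→□◇s is valid. Take Rxy, Rxz and set V(s)={w : Ryw}. Then □s at y so ◇□s at x, so □◇s at x, so ◇s at z, giving w with Rzw and Ryw.

◇□s → □◇s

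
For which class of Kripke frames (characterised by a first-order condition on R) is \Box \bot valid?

This is the Ver axiom.
Its frame correspondent is emptiness of R — \forall x \forall y \neg Rxy.

Emptiness of R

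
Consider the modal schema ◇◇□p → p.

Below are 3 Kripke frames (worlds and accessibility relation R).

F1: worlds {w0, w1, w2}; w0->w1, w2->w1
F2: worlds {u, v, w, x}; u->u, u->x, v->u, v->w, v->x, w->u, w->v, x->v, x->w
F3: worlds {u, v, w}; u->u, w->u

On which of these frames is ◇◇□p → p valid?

F1

This is the axiom for a generalized confluence (Geach) condition; its first-order frame correspondent is ∀x ∀y (xR²y → ∃w (yRw ∧ x = w)).
F1: ✓.
F2: fails — uR²x but no t with xRt and u=t.
F3: fails — wR²u but no t with uRt and w=t.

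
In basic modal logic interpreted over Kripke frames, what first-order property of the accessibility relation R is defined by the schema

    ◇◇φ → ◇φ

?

Equivalently (dual form): □φ → □□φ.
Suppose □φ→□□φ is valid. Take Rxy, Ryz and set V(φ)={w : Rxw}. Then □φ at x, so □□φ at x, so □φ at y, so φ at z, i.e. Rxz.
The converse is a direct semantic check.
Frame condition: ∀x ∀y ∀z (Rxy ∧ Ryz → Rxz).

transitivity: ∀x ∀y ∀z (Rxy ∧ Ryz → Rxz)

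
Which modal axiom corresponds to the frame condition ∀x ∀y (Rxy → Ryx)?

This is symmetry; the standard corresponding axiom is B: p → □◇p.
Suppose p→□◇p is valid. Take Rxy and set V(p)={x}. Then p at x, so □◇p at x, so ◇p at y, so some z with Ryz has p; z=x, i.e. Ryx.

p → □◇p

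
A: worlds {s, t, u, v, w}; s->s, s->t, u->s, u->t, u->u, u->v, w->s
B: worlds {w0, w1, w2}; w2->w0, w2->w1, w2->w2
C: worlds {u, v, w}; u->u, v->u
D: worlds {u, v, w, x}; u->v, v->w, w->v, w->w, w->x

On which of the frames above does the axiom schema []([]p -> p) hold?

The schema corresponds to shift-reflexivity: forall x forall y (Rxy -> Ryy).
A: fails — Ruv but not Rvv.
B: fails — Rw2w0 but not Rw0w0.
C: condition met.
D: fails — Ruv but not Rvv.
Valid on: C.

C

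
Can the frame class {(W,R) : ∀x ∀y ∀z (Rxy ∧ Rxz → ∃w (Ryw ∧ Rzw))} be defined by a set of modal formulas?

The condition is convergence. A defining modal formula is ◇□r → □◇r.
Suppose ◇□r→□◇r is valid. Take Rxy, Rxz and set V(r)={w : Ryw}. Then □r at y so ◇□r at x, so □◇r at x, so ◇r at z, giving w with Rzw and Ryw.

Yes — defined by ◇□r → □◇r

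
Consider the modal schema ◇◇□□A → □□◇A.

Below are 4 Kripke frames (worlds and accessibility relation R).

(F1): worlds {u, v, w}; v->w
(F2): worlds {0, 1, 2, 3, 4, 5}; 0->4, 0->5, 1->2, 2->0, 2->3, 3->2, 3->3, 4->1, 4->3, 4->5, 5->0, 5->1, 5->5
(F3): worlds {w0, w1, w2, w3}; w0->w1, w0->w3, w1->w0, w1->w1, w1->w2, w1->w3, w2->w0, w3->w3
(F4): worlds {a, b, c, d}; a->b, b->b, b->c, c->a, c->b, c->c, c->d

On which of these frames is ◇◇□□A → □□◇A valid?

(F1)

This is the axiom for a generalized confluence (Geach) condition; its first-order frame correspondent is ∀x ∀y ∀z ((xR²y ∧ xR²z) → ∃w (yR²w ∧ zRw)).
(F1): holds.
(F2): fails — 0R²0, 0R²1 but no w with 0R²w and 1Rw.
(F3): fails — w0R²w2, w0R²w2 but no w with w2R²w and w2Rw.
(F4): fails — bR²a, bR²d but no w with aR²w and dRw.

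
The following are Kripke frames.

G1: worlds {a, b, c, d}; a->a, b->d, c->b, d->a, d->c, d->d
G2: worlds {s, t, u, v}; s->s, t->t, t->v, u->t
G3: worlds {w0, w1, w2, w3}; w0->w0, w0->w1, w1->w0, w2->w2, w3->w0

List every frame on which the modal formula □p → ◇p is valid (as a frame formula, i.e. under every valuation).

G1, G3

This is the axiom for seriality; its first-order frame correspondent is ∀x ∃y Rxy.
G1: holds.
G2: fails — world v has no successor.
G3: holds.
Valid on: G1, G3.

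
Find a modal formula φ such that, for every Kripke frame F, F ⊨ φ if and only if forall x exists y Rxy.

□ψ → ◇ψ

This is seriality; the standard corresponding axiom is D: □ψ → ◇ψ.
Suppose □ψ→◇ψ is valid. At any x set V(ψ)=W. Then □ψ at x, so ◇ψ at x, so x has a successor.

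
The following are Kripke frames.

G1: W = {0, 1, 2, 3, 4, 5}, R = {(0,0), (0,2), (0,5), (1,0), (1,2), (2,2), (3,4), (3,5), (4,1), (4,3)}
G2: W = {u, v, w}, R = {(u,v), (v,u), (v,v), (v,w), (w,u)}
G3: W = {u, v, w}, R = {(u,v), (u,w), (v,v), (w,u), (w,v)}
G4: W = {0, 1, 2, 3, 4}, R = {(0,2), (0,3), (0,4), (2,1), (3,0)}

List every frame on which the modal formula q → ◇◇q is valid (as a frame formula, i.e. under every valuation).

G3

The schema corresponds to a generalized confluence (Geach) condition: ∀x ∃w (x = w ∧ xR²w).
G1: fails — at 1 but no w with 1=w and 1R²w.
G2: fails — at w but no t with w=t and wR²t.
G3: condition met.
G4: fails — at 1 but no w with 1=w and 1R²w.
Valid on: G3.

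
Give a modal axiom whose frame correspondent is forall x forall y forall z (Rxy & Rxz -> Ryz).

◇p → □◇p

A defining formula is ◇p → □◇p (the 5 axiom).
Suppose ◇p→□◇p is valid. Take Rxy, Rxz and set V(p)={y}. Then ◇p at x, so □◇p at x, so ◇p at z, so some w with Rzw has p; w=y, i.e. Rzy. By symmetry of the argument, Ryz.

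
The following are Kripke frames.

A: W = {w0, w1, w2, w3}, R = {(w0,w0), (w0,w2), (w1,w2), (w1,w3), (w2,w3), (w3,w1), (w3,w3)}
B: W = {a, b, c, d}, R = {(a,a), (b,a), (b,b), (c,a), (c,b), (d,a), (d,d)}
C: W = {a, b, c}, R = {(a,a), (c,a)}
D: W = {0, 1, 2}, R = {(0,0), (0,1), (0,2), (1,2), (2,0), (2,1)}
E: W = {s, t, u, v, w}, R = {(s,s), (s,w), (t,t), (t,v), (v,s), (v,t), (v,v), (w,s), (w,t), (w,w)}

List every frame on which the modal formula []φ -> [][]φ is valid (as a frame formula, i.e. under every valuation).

B, C

The schema corresponds to transitivity: forall x forall y forall z (Rxy & Ryz -> Rxz).
A: fails — Rw3w1 and Rw1w2 but not Rw3w2.
B: holds.
C: holds.
D: fails — R12 and R20 but not R10.
E: fails — Rwt and Rtv but not Rwv.
Valid on: B, C.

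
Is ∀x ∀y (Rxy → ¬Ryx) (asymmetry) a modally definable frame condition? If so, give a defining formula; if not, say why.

If a class were modally definable it would be closed under surjective bounded morphisms (Goldblatt–Thomason).
The 4-cycle (worlds a,b,c,d with a→b→c→d→a) is asymmetric. Mapping every world to a single reflexive point • is a surjective bounded morphism, and the reflexive point is not asymmetric (R•• but asymmetry requires ¬R••).
So the class is not modally definable.

No — not modally definable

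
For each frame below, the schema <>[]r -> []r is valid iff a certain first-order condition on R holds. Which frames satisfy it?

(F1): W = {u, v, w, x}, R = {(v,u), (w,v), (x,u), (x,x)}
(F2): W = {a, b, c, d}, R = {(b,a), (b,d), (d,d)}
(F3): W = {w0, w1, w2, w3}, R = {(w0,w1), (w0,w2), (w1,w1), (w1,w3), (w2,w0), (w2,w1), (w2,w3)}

none

The schema corresponds to the Euclidean property: forall x forall y forall z (Rxy & Rxz -> Ryz).
(F1): fails — Rvu and Rvu but not Ruu.
(F2): fails — Rba and Rba but not Raa.
(F3): fails — Rw0w1 and Rw0w2 but not Rw1w2.
Valid on no frame.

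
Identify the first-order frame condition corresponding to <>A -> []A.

Partial functionality

Suppose ◇A→□A is valid. Take Rxy, Rxz and set V(A)={y}. Then ◇A at x, so □A at x, so A at z, i.e. z=y.
Conversely, on a frame with partial functionality the schema holds at every world under every valuation.
Frame condition: forall x forall y forall z (Rxy & Rxz -> y = z).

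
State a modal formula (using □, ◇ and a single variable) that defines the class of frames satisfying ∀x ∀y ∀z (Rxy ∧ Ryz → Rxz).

□ψ → □□ψ

This is transitivity; the standard corresponding axiom is 4: □ψ → □□ψ.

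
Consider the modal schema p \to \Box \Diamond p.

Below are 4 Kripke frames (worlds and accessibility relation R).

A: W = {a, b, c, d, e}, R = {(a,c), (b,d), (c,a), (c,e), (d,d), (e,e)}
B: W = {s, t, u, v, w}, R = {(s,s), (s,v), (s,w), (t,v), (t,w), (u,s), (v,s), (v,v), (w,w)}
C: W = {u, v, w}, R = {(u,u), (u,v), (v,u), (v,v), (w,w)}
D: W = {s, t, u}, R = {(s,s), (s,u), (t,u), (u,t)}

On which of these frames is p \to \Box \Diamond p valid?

C

Frame correspondent (Sahlqvist): \forall x \forall y (Rxy \to Ryx) — i.e. symmetry.
A: fails — Rce but not Rec.
B: fails — Rtv but not Rvt.
C: holds.
D: fails — Rsu but not Rus.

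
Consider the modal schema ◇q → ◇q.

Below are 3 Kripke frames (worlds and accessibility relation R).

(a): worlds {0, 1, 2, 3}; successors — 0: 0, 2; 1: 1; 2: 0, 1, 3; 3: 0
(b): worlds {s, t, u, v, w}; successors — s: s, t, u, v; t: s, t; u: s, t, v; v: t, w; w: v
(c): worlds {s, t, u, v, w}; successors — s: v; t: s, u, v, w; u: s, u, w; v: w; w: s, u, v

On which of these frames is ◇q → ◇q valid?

The schema corresponds to a generalized confluence (Geach) condition: ∀x ∀y (xRy → ∃w (y = w ∧ xRw)).
(a): ✓.
(b): ✓.
(c): ✓.
Valid on: (a), (b), (c).

(a), (b), (c)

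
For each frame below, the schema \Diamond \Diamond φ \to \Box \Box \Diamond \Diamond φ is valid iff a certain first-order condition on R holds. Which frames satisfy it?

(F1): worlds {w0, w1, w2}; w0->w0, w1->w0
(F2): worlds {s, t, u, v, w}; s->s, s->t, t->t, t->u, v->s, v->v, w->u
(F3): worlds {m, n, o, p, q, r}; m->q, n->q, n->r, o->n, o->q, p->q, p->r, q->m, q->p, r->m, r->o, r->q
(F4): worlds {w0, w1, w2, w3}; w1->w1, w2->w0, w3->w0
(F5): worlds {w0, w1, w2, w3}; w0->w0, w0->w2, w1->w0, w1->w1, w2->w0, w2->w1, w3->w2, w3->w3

(F1), (F4)

This is the axiom for a generalized confluence (Geach) condition; its first-order frame correspondent is \forall x \forall y \forall z ((x R^2 y \wedge x R^2 z) \to \exists w (y = w \wedge z R^2 w)).
(F1): condition met.
(F2): fails — sR²s, sR²t but no w* with s=w* and tR²w*.
(F3): fails — nR²m, nR²q but no w with m=w and qR²w.
(F4): condition met.
(F5): fails — w3R²w3, w3R²w0 but no w with w3=w and w0R²w.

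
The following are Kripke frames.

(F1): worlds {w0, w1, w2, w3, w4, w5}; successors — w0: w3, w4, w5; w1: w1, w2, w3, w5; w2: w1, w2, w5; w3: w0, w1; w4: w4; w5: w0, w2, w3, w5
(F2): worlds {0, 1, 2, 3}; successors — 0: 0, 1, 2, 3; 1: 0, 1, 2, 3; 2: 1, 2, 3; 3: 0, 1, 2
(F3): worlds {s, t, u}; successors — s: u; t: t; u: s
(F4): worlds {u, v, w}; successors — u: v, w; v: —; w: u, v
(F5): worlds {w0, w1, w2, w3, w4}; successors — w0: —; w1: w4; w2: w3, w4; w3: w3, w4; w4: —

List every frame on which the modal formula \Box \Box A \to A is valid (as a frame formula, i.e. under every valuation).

(F1), (F2), (F3)

Frame correspondent (Sahlqvist): \forall x \exists w (x R^2 w \wedge x = w) — i.e. a generalized confluence (Geach) condition.
(F1): satisfies the condition.
(F2): satisfies the condition.
(F3): satisfies the condition.
(F4): fails — at v but no t with vR²t and v=t.
(F5): fails — at w0 but no w with w0R²w and w0=w.
Valid on: (F1), (F2), (F3).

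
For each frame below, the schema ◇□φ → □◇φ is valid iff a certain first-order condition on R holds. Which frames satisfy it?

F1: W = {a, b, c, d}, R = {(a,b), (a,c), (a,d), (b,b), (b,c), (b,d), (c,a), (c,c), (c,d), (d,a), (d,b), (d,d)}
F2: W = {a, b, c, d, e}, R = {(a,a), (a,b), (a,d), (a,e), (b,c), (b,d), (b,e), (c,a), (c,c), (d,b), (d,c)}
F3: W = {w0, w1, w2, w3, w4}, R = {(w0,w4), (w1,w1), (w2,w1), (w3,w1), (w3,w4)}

This is the axiom for convergence; its first-order frame correspondent is ∀x ∀y ∀z (Rxy ∧ Rxz → ∃w (Ryw ∧ Rzw)).
F1: holds.
F2: fails — Rab and Rae but b and e have no common successor.
F3: fails — Rw0w4 and Rw0w4 but w4 and w4 have no common successor.
Valid on: F1.

F1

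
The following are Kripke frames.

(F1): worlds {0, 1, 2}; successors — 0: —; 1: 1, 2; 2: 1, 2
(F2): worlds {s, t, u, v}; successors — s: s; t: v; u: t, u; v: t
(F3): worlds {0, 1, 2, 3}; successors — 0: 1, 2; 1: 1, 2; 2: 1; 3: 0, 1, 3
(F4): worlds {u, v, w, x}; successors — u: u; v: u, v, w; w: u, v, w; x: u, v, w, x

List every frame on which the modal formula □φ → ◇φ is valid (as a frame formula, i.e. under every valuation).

(F2), (F3), (F4)

Frame correspondent (Sahlqvist): ∀x ∃y Rxy — i.e. seriality.
(F1): fails — world 0 has no successor.
(F2): holds.
(F3): holds.
(F4): holds.
Valid on: (F2), (F3), (F4).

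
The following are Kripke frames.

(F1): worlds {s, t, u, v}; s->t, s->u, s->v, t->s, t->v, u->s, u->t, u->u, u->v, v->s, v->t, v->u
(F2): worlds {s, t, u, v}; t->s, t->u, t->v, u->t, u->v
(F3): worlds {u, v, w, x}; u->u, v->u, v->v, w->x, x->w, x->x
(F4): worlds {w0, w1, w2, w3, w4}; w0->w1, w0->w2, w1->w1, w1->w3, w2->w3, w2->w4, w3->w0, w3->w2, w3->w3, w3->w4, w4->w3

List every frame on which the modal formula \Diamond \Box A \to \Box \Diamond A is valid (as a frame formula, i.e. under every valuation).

This is the axiom for convergence; its first-order frame correspondent is \forall x \forall y \forall z (Rxy \wedge Rxz \to \exists w (Ryw \wedge Rzw)).
(F1): condition met.
(F2): fails — Rtv and Rtv but v and v have no common successor.
(F3): condition met.
(F4): fails — Rw3w2 and Rw3w0 but w2 and w0 have no common successor.

(F1), (F3)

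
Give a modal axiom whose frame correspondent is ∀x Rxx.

□ψ → ψ

This is reflexivity; the standard corresponding axiom is T: □ψ → ψ.
Suppose □ψ→ψ is valid. At any x set V(ψ)={w : Rxw}. Then □ψ holds at x, so ψ holds at x, i.e. Rxx.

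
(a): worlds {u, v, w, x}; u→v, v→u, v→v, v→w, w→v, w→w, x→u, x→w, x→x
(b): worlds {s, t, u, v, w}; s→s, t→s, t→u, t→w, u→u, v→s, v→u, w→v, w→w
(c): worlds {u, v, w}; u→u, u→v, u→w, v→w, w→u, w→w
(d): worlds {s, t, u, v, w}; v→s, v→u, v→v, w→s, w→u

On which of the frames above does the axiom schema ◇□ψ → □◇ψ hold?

The schema corresponds to convergence: ∀x ∀y ∀z (Rxy ∧ Rxz → ∃w (Ryw ∧ Rzw)).
(a): fails — Rxu and Rxx but u and x have no common successor.
(b): fails — Rts and Rtw but s and w have no common successor.
(c): satisfies the condition.
(d): fails — Rvv and Rvu but v and u have no common successor.
Valid on: (c).

(c)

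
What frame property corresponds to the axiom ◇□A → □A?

This is frame-equivalent to ◇A → □◇A (substitute ¬A for A and contrapose).
Suppose ◇A→□◇A is valid. Take Rxy, Rxz and set V(A)={y}. Then ◇A at x, so □◇A at x, so ◇A at z, so some w with Rzw has A; w=y, i.e. Rzy. By symmetry of the argument, Ryz.
Conversely, on a frame with the Euclidean property the schema holds at every world under every valuation.
So the correspondent is the Euclidean property.

The Euclidean property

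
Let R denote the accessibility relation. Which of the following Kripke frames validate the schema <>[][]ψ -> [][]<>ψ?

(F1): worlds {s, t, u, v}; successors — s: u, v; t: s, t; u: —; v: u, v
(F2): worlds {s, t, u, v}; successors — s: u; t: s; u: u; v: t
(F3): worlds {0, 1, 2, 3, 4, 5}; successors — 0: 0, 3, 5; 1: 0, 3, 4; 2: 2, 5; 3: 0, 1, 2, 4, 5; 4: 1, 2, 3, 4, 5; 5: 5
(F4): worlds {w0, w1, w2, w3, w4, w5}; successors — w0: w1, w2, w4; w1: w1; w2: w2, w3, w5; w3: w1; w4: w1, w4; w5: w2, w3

This is the axiom for a generalized confluence (Geach) condition; its first-order frame correspondent is forall x forall y forall z ((xRy & x R^2 z) -> exists w (y R^2 w & zRw)).
(F1): fails — sRu, sR²u but no w with uR²w and uRw.
(F2): condition met.
(F3): fails — 0R5, 0R²1 but no w with 5R²w and 1Rw.
(F4): fails — w0Rw1, w0R²w2 but no w with w1R²w and w2Rw.
Valid on: (F2).

(F2)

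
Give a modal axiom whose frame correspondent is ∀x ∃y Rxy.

A defining formula is □s → ◇s (the D axiom).
Suppose □s→◇s is valid. At any x set V(s)=W. Then □s at x, so ◇s at x, so x has a successor.

□s → ◇s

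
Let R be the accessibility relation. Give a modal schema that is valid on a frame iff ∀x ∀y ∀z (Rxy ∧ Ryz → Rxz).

A defining formula is □r → □□r (the 4 axiom).

□r → □□r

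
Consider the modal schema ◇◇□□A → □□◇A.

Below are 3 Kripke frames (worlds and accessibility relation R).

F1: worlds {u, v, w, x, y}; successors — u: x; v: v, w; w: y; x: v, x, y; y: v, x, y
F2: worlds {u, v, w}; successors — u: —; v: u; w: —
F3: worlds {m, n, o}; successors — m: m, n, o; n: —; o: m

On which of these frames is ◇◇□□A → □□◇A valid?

The schema corresponds to a generalized confluence (Geach) condition: ∀x ∀y ∀z ((xR²y ∧ xR²z) → ∃w (yR²w ∧ zRw)).
F1: holds.
F2: holds.
F3: fails — mR²m, mR²n but no w with mR²w and nRw.

F1, F2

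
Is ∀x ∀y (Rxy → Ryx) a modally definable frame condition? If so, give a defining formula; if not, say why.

The condition is symmetry. A defining modal formula is p → □◇p.

Definable; p → □◇p defines it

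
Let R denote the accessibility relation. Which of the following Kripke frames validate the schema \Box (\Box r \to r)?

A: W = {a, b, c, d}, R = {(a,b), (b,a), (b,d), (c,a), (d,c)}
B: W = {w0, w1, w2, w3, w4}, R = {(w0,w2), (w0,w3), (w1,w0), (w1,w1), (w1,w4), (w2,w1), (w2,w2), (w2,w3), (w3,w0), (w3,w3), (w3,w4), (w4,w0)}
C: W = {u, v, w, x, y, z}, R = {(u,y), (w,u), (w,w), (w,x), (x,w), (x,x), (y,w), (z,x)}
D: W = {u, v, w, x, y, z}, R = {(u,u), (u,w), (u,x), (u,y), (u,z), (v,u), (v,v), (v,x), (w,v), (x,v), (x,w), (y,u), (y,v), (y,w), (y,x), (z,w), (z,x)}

none

Frame correspondent (Sahlqvist): \forall x \forall y (Rxy \to Ryy) — i.e. shift-reflexivity.
A: fails — Rdc but not Rcc.
B: fails — Rw1w0 but not Rw0w0.
C: fails — Rwu but not Ruu.
D: fails — Rxw but not Rww.
Valid on no frame.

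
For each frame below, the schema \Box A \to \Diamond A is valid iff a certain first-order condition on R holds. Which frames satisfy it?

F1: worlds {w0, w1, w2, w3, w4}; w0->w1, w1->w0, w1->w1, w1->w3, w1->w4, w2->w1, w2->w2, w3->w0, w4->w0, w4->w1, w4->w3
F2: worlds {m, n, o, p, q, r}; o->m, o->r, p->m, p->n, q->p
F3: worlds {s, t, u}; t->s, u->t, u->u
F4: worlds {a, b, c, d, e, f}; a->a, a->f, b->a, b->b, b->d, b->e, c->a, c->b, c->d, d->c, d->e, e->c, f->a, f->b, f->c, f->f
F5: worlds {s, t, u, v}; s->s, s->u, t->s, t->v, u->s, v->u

F1, F4, F5

Frame correspondent (Sahlqvist): \forall x \exists y Rxy — i.e. seriality.
F1: ✓.
F2: fails — world m has no successor.
F3: fails — world s has no successor.
F4: ✓.
F5: ✓.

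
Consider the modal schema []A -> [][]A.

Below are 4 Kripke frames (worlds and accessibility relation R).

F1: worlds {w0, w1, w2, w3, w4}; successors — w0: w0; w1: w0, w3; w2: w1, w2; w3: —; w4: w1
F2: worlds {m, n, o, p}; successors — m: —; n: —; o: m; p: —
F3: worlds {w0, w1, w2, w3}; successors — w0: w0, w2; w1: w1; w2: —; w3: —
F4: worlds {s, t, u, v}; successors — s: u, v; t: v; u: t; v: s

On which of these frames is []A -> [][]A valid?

F2, F3

The schema corresponds to transitivity: forall x forall y forall z (Rxy & Ryz -> Rxz).
F1: fails — Rw4w1 and Rw1w0 but not Rw4w0.
F2: condition met.
F3: condition met.
F4: fails — Rtv and Rvs but not Rts.
Valid on: F2, F3.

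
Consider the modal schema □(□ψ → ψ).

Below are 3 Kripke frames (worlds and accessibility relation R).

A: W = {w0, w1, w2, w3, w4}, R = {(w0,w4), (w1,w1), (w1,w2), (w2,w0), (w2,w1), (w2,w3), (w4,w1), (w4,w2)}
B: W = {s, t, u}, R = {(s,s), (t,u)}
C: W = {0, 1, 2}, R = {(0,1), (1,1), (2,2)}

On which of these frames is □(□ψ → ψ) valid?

The schema corresponds to shift-reflexivity: ∀x ∀y (Rxy → Ryy).
A: fails — Rw1w2 but not Rw2w2.
B: fails — Rtu but not Ruu.
C: satisfies the condition.

C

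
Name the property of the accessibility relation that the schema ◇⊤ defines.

seriality

◇⊤ holds at w iff w has a successor, so frame-validity of ◇⊤ is exactly seriality. Equivalently via □q → ◇q:
Suppose □q→◇q is valid. At any x set V(q)=W. Then □q at x, so ◇q at x, so x has a successor.
The converse is a direct semantic check.
Frame condition: ∀x ∃y Rxy.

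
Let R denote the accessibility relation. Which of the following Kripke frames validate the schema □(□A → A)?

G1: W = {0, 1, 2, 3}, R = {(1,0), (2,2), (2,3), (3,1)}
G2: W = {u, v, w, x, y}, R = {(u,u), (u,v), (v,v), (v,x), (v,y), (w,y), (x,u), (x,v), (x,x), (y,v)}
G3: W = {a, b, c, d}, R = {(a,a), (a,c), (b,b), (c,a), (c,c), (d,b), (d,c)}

G3

This is the axiom for shift-reflexivity; its first-order frame correspondent is ∀x ∀y (Rxy → Ryy).
G1: fails — R10 but not R00.
G2: fails — Rwy but not Ryy.
G3: condition met.
Valid on: G3.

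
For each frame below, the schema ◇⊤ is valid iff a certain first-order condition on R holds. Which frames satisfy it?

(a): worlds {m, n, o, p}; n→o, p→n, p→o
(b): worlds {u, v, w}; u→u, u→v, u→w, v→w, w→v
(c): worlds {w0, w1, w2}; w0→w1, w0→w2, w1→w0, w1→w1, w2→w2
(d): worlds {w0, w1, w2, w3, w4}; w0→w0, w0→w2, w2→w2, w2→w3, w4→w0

The schema corresponds to seriality: ∀x ∃y Rxy.
(a): fails — world m has no successor.
(b): condition met.
(c): condition met.
(d): fails — world w1 has no successor.
Valid on: (b), (c).

(b), (c)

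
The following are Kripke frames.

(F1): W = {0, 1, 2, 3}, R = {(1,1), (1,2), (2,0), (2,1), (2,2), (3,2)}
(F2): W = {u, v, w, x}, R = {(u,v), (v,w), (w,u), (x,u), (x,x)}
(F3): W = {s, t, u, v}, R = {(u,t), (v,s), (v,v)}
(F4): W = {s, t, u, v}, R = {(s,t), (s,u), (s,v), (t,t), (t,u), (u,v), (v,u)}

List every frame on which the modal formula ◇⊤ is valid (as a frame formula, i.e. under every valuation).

Frame correspondent (Sahlqvist): ∀x ∃y Rxy — i.e. seriality.
(F1): fails — world 0 has no successor.
(F2): holds.
(F3): fails — world s has no successor.
(F4): holds.

(F2), (F4)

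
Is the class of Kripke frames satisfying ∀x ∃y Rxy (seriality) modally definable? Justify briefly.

Yes — defined by □r → ◇r

The condition is seriality. A defining modal formula is □r → ◇r.
Suppose □r→◇r is valid. At any x set V(r)=W. Then □r at x, so ◇r at x, so x has a successor.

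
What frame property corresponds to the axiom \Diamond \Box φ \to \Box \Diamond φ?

Suppose ◇□φ→□◇φ is valid. Take Rxy, Rxz and set V(φ)={w : Ryw}. Then □φ at y so ◇□φ at x, so □◇φ at x, so ◇φ at z, giving w with Rzw and Ryw.
Conversely, any frame satisfying \forall x \forall y \forall z (Rxy \wedge Rxz \to \exists w (Ryw \wedge Rzw)) validates the schema.
So the correspondent is convergence.

convergence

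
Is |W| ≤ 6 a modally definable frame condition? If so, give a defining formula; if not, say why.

If a class were modally definable it would be closed under disjoint unions (Goldblatt–Thomason).
Any modal formula valid on each of 7 disjoint one-world frames is valid on their disjoint union (validity is preserved under disjoint unions). Each one-world frame has |W|=1≤6, but the union has |W|=7.
So no modal formula (or set of formulas) defines exactly the |W|≤6 frames.

No — not modally definable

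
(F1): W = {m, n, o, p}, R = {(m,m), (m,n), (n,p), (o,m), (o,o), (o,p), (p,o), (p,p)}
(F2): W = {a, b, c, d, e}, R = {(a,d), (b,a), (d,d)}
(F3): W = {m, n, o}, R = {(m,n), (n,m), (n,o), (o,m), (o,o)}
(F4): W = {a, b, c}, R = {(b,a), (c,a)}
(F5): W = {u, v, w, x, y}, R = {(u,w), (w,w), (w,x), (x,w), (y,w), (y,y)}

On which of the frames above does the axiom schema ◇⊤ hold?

The schema corresponds to seriality: ∀x ∃y Rxy.
(F1): holds.
(F2): fails — world c has no successor.
(F3): holds.
(F4): fails — world a has no successor.
(F5): fails — world v has no successor.
Valid on: (F1), (F3).

(F1), (F3)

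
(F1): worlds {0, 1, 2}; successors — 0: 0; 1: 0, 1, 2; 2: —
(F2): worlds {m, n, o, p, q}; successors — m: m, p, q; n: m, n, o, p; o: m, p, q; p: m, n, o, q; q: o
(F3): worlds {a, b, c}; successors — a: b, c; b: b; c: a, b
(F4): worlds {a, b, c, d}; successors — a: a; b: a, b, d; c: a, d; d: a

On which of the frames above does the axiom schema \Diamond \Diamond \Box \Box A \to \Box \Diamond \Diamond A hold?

The schema corresponds to a generalized confluence (Geach) condition: \forall x \forall y \forall z ((x R^2 y \wedge xRz) \to \exists w (y R^2 w \wedge z R^2 w)).
(F1): fails — 1R²0, 1R2 but no w with 0R²w and 2R²w.
(F2): satisfies the condition.
(F3): satisfies the condition.
(F4): satisfies the condition.

(F2), (F3), (F4)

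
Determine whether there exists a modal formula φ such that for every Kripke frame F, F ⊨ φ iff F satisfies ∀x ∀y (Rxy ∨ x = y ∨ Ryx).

No — not modally definable

Modal frame validity is preserved under disjoint unions.
Take 4 disjoint single-world reflexive frames: each is trivially connected, but their disjoint union has 4 worlds with no edge between distinct components, so it is not connected.
So the class is not modally definable.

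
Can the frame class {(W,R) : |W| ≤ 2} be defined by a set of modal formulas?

Modal frame validity is preserved under disjoint unions.
Any modal formula valid on each of 3 disjoint one-world frames is valid on their disjoint union (validity is preserved under disjoint unions). Each one-world frame has |W|=1≤2, but the union has |W|=3.
So no modal formula (or set of formulas) defines exactly the |W|≤2 frames.

Not modally definable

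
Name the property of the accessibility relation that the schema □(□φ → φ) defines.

This is the T□ axiom.
Its frame correspondent is shift-reflexivity — ∀x ∀y (Rxy → Ryy).

shift-reflexivity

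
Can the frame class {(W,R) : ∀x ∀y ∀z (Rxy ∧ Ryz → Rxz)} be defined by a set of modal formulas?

Yes, by □p → □□p

This is a Sahlqvist condition; the 4 axiom □p → □□p defines it.
Suppose □p→□□p is valid. Take Rxy, Ryz and set V(p)={w : Rxw}. Then □p at x, so □□p at x, so □p at y, so p at z, i.e. Rxz.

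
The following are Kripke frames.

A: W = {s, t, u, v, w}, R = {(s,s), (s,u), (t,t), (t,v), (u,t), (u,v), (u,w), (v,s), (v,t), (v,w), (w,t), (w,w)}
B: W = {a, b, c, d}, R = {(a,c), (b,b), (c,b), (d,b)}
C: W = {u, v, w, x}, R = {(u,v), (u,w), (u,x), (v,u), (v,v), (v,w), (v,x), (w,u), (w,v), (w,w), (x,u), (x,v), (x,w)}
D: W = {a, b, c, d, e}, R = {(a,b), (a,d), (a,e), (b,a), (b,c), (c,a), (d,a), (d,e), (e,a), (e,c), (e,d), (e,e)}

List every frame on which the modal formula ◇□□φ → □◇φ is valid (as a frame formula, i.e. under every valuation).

The schema corresponds to a generalized confluence (Geach) condition: ∀x ∀y ∀z ((xRy ∧ xRz) → ∃w (yR²w ∧ zRw)).
A: fails — vRw, vRs but no w* with wR²w* and sRw*.
B: satisfies the condition.
C: satisfies the condition.
D: fails — bRc, bRc but no w with cR²w and cRw.

B, C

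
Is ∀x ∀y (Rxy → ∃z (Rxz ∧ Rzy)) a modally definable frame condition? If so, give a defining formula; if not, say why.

Yes: it is density, defined by the C4 schema □□q → □q.
Suppose □□q→□q is valid. Take Rxy and set V(q)={w : xR²w}. Then □□q at x, so □q at x, so q at y, i.e. ∃z(Rxz∧Rzy).

Yes, by □□q → □q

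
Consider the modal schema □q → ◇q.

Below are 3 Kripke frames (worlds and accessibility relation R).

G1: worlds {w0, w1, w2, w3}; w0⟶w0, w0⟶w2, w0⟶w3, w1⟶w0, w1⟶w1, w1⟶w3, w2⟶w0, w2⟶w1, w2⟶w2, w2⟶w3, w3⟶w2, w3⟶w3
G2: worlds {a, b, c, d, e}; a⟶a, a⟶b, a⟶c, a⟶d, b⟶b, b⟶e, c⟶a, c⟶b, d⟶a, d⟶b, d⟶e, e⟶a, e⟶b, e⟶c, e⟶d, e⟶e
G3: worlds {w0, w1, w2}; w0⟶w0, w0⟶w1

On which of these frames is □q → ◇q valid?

This is the axiom for seriality; its first-order frame correspondent is ∀x ∃y Rxy.
G1: satisfies the condition.
G2: satisfies the condition.
G3: fails — world w1 has no successor.

G1, G2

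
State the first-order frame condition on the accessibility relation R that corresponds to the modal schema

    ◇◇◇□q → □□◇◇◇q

∀x ∀y ∀z ((xR³y ∧ xR²z) → ∃w (yRw ∧ zR³w))

This is a Sahlqvist (Geach-type) schema ◇^3□^1q → □^2◇^3q.
First-order correspondent: ∀x ∀y ∀z ((xR³y ∧ xR²z) → ∃w (yRw ∧ zR³w)).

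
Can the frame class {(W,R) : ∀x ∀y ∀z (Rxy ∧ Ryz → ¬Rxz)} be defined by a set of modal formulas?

Any modally definable frame class is closed under surjective bounded morphisms.
The 3-cycle (worlds s,t,u with s→t→u→s) is intransitive. Mapping every world to a single reflexive point • is a surjective bounded morphism; the reflexive point is not intransitive (R••∧R•• but R••).
Hence intransitivity is not modally definable.

Not definable by any modal formula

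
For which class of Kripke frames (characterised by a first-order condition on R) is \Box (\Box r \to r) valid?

shift-reflexivity

Suppose □(□r→r) is valid. Take Rxy and set V(r)={w : Ryw}. Then at y, □r holds; since □(□r→r) at x, □r→r at y, so r at y, i.e. Ryy.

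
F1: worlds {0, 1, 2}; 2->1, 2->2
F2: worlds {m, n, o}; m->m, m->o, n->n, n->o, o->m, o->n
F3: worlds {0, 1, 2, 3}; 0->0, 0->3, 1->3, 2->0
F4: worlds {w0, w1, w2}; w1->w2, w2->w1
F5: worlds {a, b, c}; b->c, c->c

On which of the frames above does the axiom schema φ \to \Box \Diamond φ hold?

Frame correspondent (Sahlqvist): \forall x \forall y (Rxy \to Ryx) — i.e. symmetry.
F1: fails — R21 but not R12.
F2: satisfies the condition.
F3: fails — R20 but not R02.
F4: satisfies the condition.
F5: fails — Rbc but not Rcb.

F2, F4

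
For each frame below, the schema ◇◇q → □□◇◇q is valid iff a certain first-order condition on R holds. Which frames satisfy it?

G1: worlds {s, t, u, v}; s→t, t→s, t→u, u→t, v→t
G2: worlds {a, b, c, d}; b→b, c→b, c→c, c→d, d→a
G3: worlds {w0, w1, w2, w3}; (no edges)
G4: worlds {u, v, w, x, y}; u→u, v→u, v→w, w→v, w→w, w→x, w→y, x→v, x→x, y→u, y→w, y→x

Frame correspondent (Sahlqvist): ∀x ∀y ∀z ((xR²y ∧ xR²z) → ∃w (y = w ∧ zR²w)) — i.e. a generalized confluence (Geach) condition.
G1: condition met.
G2: fails — cR²a, cR²a but no w with a=w and aR²w.
G3: condition met.
G4: fails — vR²v, vR²u but no t with v=t and uR²t.

G1, G3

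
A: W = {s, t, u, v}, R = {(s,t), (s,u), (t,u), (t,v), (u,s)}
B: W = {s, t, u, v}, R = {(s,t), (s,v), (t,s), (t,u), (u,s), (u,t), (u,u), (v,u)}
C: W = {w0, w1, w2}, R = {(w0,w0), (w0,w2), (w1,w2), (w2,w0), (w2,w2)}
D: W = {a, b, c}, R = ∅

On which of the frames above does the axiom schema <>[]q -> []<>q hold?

C, D

This is the axiom for convergence; its first-order frame correspondent is forall x forall y forall z (Rxy & Rxz -> exists w (Ryw & Rzw)).
A: fails — Rsu and Rst but u and t have no common successor.
B: fails — Rut and Rus but t and s have no common successor.
C: condition met.
D: condition met.
Valid on: C, D.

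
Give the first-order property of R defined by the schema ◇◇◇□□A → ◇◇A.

∀x ∀y (xR³y → ∃w (yR²w ∧ xR²w))

This is a Sahlqvist (Geach-type) schema ◇^3□^2A → □^0◇^2A.
First-order correspondent: ∀x ∀y (xR³y → ∃w (yR²w ∧ xR²w)).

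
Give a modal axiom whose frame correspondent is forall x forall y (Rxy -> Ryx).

ψ → □◇ψ

A defining formula is ψ → □◇ψ (the B axiom).
Suppose ψ→□◇ψ is valid. Take Rxy and set V(ψ)={x}. Then ψ at x, so □◇ψ at x, so ◇ψ at y, so some z with Ryz has ψ; z=x, i.e. Ryx.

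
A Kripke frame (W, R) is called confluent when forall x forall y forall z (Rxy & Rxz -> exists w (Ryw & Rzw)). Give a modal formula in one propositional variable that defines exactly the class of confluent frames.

A defining formula is ◇□s → □◇s (the .2 axiom).

◇□s → □◇s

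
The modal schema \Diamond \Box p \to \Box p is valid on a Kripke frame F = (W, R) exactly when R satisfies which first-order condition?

the Euclidean property

This is frame-equivalent to ◇p → □◇p (substitute ¬p for p and contrapose).
Suppose ◇p→□◇p is valid. Take Rxy, Rxz and set V(p)={y}. Then ◇p at x, so □◇p at x, so ◇p at z, so some w with Rzw has p; w=y, i.e. Rzy. By symmetry of the argument, Ryz.
The converse is a direct semantic check.
Frame condition: \forall x \forall y \forall z (Rxy \wedge Rxz \to Ryz).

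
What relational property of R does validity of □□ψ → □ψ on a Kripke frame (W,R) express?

Suppose □□ψ→□ψ is valid. Take Rxy and set V(ψ)={w : xR²w}. Then □□ψ at x, so □ψ at x, so ψ at y, i.e. ∃z(Rxz∧Rzy).
The converse is a direct semantic check.
Frame condition: ∀x ∀y (Rxy → ∃z (Rxz ∧ Rzy)).

Density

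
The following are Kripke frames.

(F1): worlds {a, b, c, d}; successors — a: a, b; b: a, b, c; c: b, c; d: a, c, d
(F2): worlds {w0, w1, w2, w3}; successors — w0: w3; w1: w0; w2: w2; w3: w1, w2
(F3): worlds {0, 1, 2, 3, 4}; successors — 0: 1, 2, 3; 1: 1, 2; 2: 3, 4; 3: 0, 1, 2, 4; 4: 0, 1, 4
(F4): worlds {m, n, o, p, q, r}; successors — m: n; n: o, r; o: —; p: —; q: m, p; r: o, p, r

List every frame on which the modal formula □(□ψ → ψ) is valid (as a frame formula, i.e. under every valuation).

This is the axiom for shift-reflexivity; its first-order frame correspondent is ∀x ∀y (Rxy → Ryy).
(F1): holds.
(F2): fails — Rw1w0 but not Rw0w0.
(F3): fails — R32 but not R22.
(F4): fails — Rno but not Roo.

(F1)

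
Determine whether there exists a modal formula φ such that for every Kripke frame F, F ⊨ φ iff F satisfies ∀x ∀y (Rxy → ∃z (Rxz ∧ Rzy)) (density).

Yes, by □□q → □q

This is a Sahlqvist condition; the C4 axiom □□q → □q defines it.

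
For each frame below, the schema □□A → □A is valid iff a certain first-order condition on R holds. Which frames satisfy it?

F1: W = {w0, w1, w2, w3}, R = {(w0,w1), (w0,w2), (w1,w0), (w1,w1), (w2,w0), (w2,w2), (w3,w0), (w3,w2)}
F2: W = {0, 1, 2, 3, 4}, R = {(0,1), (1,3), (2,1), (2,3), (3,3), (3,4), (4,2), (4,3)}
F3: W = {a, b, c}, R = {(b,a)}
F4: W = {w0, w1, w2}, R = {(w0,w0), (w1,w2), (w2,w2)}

This is the axiom for density; its first-order frame correspondent is ∀x ∀y (Rxy → ∃z (Rxz ∧ Rzy)).
F1: ✓.
F2: fails — R01 but no z with R0z and Rz1.
F3: fails — Rba but no z with Rbz and Rza.
F4: ✓.

F1, F4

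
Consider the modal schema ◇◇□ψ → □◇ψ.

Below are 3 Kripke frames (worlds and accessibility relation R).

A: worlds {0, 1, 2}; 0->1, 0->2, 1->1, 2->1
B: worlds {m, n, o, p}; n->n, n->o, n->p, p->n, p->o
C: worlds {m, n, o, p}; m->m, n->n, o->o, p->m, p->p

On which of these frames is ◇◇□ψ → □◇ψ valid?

A, C

Frame correspondent (Sahlqvist): ∀x ∀y ∀z ((xR²y ∧ xRz) → ∃w (yRw ∧ zRw)) — i.e. a generalized confluence (Geach) condition.
A: ✓.
B: fails — nR²n, nRo but no w with nRw and oRw.
C: ✓.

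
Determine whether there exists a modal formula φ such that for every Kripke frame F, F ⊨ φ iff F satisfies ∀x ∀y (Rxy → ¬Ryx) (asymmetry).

Any modally definable frame class is closed under surjective bounded morphisms.
The 3-cycle (worlds a,b,c with a→b→c→a) is asymmetric. Mapping every world to a single reflexive point • is a surjective bounded morphism, and the reflexive point is not asymmetric (R•• but asymmetry requires ¬R••).
So no modal formula (or set of formulas) defines exactly the asymmetric frames.

Not modally definable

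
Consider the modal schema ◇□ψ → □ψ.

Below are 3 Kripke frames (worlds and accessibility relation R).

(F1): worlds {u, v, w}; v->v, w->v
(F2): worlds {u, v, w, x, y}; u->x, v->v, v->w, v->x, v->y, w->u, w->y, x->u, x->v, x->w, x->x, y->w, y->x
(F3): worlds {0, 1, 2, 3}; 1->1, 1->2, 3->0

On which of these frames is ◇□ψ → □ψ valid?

(F1)

The schema corresponds to the Euclidean property: ∀x ∀y ∀z (Rxy ∧ Rxz → Ryz).
(F1): ✓.
(F2): fails — Rvw and Rvv but not Rwv.
(F3): fails — R12 and R12 but not R22.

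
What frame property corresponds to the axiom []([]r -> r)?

Suppose □(□r→r) is valid. Take Rxy and set V(r)={w : Ryw}. Then at y, □r holds; since □(□r→r) at x, □r→r at y, so r at y, i.e. Ryy.

Shift-reflexivity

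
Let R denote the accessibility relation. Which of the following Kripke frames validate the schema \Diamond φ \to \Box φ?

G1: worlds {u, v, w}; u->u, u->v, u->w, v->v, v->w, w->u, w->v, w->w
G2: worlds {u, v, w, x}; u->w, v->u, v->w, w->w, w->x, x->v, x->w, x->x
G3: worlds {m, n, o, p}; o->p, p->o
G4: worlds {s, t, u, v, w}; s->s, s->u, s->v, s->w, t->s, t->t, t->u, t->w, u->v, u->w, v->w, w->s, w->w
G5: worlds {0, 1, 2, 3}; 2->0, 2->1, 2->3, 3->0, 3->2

G3

This is the axiom for partial functionality; its first-order frame correspondent is \forall x \forall y \forall z (Rxy \wedge Rxz \to y = z).
G1: fails — u sees both u and v.
G2: fails — v sees both u and w.
G3: holds.
G4: fails — s sees both s and u.
G5: fails — 2 sees both 0 and 1.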